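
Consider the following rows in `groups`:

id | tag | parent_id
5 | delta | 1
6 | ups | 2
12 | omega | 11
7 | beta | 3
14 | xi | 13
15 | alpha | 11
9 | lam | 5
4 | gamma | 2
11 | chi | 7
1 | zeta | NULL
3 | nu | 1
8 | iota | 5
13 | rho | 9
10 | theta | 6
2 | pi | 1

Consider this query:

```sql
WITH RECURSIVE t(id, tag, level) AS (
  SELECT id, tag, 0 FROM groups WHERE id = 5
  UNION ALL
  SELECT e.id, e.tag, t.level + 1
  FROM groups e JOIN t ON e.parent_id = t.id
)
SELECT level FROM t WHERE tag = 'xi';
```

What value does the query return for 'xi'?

Base: id=5 (delta) at level 0.
Iteration 1: rows with parent_id in {5} -> iota (id 8, level 1), lam (id 9, level 1).
Iteration 2: rows with parent_id in {8,9} -> rho (id 13, level 2).
Iteration 3: rows with parent_id in {13} -> xi (id 14, level 3).
Iteration 4: no rows with parent_id in {14}; recursion stops.

3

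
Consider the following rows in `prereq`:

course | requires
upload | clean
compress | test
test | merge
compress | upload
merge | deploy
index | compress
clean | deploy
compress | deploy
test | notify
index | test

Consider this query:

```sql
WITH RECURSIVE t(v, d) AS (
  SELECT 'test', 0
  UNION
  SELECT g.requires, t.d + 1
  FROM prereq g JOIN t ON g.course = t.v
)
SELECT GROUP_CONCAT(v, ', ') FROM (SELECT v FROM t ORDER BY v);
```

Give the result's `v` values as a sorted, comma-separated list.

Base: (test, d=0).
Iteration 1: edges from {test} -> (merge, d=1), (notify, d=1).
Iteration 2: edges from {merge,notify} -> (deploy, d=2).
Iteration 3: no outgoing edges from {deploy}; recursion stops.

deploy, merge, notify, test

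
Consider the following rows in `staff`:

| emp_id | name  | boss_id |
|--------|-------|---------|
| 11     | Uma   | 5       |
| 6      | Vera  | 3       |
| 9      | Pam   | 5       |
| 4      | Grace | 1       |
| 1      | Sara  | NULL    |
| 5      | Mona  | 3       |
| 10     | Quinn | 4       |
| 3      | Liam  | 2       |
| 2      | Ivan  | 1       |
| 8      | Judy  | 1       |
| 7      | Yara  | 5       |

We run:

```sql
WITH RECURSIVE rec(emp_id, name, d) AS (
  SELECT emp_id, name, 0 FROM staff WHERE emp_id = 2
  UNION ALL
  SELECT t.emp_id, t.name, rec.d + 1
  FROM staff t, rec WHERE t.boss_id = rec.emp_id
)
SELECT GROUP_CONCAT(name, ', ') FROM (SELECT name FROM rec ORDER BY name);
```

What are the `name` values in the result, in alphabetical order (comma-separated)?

Base: emp_id=2 (Ivan) at d 0.
Iteration 1: rows with boss_id in {2} -> Liam (id 3, d 1).
Iteration 2: rows with boss_id in {3} -> Mona (id 5, d 2), Vera (id 6, d 2).
Iteration 3: rows with boss_id in {5,6} -> Yara (id 7, d 3), Pam (id 9, d 3), Uma (id 11, d 3).
Iteration 4: no rows with boss_id in {7,9,11}; recursion stops.

Ivan, Liam, Mona, Pam, Uma, Vera, Yara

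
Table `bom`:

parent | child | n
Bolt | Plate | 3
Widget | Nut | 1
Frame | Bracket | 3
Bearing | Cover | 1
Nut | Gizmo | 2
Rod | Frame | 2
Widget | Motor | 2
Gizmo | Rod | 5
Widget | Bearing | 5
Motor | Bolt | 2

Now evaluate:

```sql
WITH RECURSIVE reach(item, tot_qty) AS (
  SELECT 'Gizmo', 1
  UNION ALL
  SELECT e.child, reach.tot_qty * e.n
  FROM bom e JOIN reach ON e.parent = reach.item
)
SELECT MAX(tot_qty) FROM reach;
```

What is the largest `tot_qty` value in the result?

Base: (Gizmo, tot_qty=1).
Iteration 1: components of {Gizmo} -> Rod = 1*5 = 5.
Iteration 2: components of {Rod} -> Frame = 5*2 = 10.
Iteration 3: components of {Frame} -> Bracket = 10*3 = 30.
Iteration 4: no further components; recursion stops.
tot_qty values: 1, 5, 10, 30; the maximum is 30.

30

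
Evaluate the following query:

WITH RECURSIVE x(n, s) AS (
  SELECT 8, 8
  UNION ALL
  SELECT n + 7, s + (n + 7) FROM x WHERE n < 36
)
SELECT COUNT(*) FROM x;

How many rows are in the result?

Base: n=8, s=8.
Iteration 1: 8 < 36 holds -> n = 8 + 7 = 15, s = 8 + 15 = 23.
Iteration 2: 15 < 36 holds -> n = 15 + 7 = 22, s = 23 + 22 = 45.
Iteration 3: 22 < 36 holds -> n = 22 + 7 = 29, s = 45 + 29 = 74.
Iteration 4: 29 < 36 holds -> n = 29 + 7 = 36, s = 74 + 36 = 110.
Iteration 5: 36 < 36 fails; recursion stops.
Total rows emitted: 5.

5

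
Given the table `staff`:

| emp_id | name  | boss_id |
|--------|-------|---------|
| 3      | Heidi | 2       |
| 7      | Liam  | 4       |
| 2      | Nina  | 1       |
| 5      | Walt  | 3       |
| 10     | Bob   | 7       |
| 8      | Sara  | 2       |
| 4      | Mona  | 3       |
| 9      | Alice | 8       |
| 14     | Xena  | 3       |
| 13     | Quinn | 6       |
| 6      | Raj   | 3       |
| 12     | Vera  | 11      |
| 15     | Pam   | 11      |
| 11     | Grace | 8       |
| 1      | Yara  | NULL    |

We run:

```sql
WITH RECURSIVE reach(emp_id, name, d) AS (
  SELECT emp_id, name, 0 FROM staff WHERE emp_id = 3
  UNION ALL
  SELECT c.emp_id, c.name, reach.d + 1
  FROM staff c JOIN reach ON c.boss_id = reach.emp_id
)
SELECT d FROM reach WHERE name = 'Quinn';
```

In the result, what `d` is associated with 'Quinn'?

Base: emp_id=3 (Heidi) at d 0.
Iteration 1: rows with boss_id in {3} -> Mona (id 4, d 1), Walt (id 5, d 1), Raj (id 6, d 1), Xena (id 14, d 1).
Iteration 2: rows with boss_id in {4,5,6,14} -> Liam (id 7, d 2), Quinn (id 13, d 2).
Iteration 3: rows with boss_id in {7,13} -> Bob (id 10, d 3).
Iteration 4: no rows with boss_id in {10}; recursion stops.

2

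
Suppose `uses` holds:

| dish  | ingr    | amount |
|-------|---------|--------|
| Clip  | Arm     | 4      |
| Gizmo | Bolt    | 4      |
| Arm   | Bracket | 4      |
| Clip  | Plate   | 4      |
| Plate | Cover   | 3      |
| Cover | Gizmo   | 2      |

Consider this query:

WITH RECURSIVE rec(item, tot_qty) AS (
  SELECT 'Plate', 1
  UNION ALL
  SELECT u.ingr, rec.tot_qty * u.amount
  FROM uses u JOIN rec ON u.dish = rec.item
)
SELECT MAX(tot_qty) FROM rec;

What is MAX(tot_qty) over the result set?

Base: (Plate, tot_qty=1).
Iteration 1: components of {Plate} -> Cover = 1*3 = 3.
Iteration 2: components of {Cover} -> Gizmo = 3*2 = 6.
Iteration 3: components of {Gizmo} -> Bolt = 6*4 = 24.
Iteration 4: no further components; recursion stops.
tot_qty values: 1, 3, 6, 24; the maximum is 24.

24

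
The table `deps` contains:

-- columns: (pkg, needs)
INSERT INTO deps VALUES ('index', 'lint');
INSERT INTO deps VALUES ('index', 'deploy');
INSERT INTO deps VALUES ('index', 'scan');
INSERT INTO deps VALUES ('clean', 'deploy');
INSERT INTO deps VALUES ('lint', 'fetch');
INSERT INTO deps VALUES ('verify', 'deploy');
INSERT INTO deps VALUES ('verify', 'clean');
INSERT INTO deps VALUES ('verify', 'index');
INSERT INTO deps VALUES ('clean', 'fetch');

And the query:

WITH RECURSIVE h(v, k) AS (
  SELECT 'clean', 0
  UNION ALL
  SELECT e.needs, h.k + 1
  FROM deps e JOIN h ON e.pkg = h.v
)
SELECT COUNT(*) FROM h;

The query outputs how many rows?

3

Base: (clean, k=0).
Iteration 1: edges from {clean} -> (deploy, k=1), (fetch, k=1).
Iteration 2: no outgoing edges from {deploy,fetch}; recursion stops.
Total rows emitted: 3.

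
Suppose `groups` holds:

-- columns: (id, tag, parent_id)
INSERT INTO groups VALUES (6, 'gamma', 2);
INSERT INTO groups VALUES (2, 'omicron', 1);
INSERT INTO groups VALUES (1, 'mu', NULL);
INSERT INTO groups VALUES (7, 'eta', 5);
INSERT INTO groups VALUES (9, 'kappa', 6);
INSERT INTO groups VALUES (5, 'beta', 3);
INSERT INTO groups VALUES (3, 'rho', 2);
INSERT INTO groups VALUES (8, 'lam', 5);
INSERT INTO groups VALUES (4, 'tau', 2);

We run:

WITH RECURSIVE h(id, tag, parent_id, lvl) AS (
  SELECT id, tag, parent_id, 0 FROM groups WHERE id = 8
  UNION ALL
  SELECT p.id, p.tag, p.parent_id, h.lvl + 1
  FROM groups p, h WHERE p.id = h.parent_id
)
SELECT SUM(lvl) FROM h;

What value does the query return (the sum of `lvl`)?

Base: id=8 (lam), parent_id=5, lvl 0.
Iteration 1: join on id=5 -> beta (id 5, parent_id=3, lvl 1).
Iteration 2: join on id=3 -> rho (id 3, parent_id=2, lvl 2).
Iteration 3: join on id=2 -> omicron (id 2, parent_id=1, lvl 3).
Iteration 4: join on id=1 -> mu (id 1, parent_id=NULL, lvl 4).
Iteration 5: parent_id is NULL; no match; recursion stops.
SUM(lvl) = 0 + 1 + 2 + 3 + 4 = 10.

10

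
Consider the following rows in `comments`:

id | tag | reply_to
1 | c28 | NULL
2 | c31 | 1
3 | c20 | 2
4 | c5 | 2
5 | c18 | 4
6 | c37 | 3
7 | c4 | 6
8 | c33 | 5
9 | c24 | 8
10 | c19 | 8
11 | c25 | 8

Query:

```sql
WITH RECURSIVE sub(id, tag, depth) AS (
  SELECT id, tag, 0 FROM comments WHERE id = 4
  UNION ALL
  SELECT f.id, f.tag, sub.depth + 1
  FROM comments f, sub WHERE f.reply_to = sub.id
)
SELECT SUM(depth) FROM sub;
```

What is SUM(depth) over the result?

Base: id=4 (c5) at depth 0.
Iteration 1: rows with reply_to in {4} -> c18 (id 5, depth 1).
Iteration 2: rows with reply_to in {5} -> c33 (id 8, depth 2).
Iteration 3: rows with reply_to in {8} -> c24 (id 9, depth 3), c19 (id 10, depth 3), c25 (id 11, depth 3).
Iteration 4: no rows with reply_to in {9,10,11}; recursion stops.
SUM(depth) = 0 + 1 + 2 + 3 + 3 + 3 = 12.

12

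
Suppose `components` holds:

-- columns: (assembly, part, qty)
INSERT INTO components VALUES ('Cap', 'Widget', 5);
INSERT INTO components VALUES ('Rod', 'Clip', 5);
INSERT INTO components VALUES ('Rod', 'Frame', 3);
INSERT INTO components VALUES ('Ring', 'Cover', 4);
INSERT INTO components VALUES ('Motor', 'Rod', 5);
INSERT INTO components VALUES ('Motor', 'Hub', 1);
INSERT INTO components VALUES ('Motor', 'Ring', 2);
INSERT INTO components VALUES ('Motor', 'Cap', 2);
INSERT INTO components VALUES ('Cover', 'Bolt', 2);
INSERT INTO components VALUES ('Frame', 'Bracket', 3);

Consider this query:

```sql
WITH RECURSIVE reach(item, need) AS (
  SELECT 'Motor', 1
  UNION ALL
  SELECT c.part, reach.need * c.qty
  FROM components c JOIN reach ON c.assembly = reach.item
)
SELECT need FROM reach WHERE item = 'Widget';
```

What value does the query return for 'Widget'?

Base: (Motor, need=1).
Iteration 1: components of {Motor} -> Cap = 1*2 = 2, Hub = 1*1 = 1, Ring = 1*2 = 2, Rod = 1*5 = 5.
Iteration 2: components of {Cap,Hub,Ring,Rod} -> Clip = 5*5 = 25, Cover = 2*4 = 8, Frame = 5*3 = 15, Widget = 2*5 = 10.
Iteration 3: components of {Clip,Cover,Frame,Widget} -> Bolt = 8*2 = 16, Bracket = 15*3 = 45.
Iteration 4: no further components; recursion stops.

10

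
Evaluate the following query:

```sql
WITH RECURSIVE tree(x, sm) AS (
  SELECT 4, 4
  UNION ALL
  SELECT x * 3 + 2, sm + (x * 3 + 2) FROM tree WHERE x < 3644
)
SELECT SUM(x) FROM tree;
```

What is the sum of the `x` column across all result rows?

Base: x=4, sm=4.
Iteration 1: 4 < 3644 holds -> x = 4 * 3 + 2 = 14, sm = 4 + 14 = 18.
Iteration 2: 14 < 3644 holds -> x = 14 * 3 + 2 = 44, sm = 18 + 44 = 62.
Iteration 3: 44 < 3644 holds -> x = 44 * 3 + 2 = 134, sm = 62 + 134 = 196.
Iteration 4: 134 < 3644 holds -> x = 134 * 3 + 2 = 404, sm = 196 + 404 = 600.
Iteration 5: 404 < 3644 holds -> x = 404 * 3 + 2 = 1214, sm = 600 + 1214 = 1814.
Iteration 6: 1214 < 3644 holds -> x = 1214 * 3 + 2 = 3644, sm = 1814 + 3644 = 5458.
Iteration 7: 3644 < 3644 fails; recursion stops.
SUM(x) = 4 + 14 + 44 + 134 + 404 + 1214 + 3644 = 5458.

5458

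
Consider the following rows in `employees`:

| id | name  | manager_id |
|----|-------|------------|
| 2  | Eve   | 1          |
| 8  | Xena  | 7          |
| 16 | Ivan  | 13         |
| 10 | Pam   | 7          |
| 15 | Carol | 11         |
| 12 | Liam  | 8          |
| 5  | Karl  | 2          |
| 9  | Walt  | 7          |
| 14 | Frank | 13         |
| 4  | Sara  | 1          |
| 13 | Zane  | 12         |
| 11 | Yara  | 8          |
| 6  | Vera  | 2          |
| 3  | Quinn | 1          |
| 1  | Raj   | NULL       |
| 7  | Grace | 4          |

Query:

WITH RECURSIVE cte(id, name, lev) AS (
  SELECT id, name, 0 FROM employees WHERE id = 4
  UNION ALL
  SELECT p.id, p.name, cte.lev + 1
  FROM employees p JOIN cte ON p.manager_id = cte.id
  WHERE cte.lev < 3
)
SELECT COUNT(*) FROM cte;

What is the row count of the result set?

Base: id=4 (Sara) at lev 0.
Iteration 1: rows with manager_id in {4} -> Grace (id 7, lev 1).
Iteration 2: rows with manager_id in {7} -> Xena (id 8, lev 2), Walt (id 9, lev 2), Pam (id 10, lev 2).
Iteration 3: rows with manager_id in {8,9,10} -> Yara (id 11, lev 3), Liam (id 12, lev 3).
Iteration 4: lev < 3 fails for all current rows; recursion stops.
Total rows emitted: 7.

7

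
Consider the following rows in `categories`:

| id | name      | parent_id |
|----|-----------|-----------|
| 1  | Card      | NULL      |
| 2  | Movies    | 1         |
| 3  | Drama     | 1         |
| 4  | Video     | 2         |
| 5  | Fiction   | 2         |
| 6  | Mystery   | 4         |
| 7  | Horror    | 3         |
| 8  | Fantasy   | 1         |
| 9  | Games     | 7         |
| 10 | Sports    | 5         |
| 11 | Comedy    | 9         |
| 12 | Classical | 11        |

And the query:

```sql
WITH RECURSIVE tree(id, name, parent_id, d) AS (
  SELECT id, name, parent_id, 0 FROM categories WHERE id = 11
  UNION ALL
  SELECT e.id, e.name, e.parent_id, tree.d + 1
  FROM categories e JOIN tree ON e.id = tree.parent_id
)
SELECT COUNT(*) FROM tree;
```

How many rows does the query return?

Base: id=11 (Comedy), parent_id=9, d 0.
Iteration 1: join on id=9 -> Games (id 9, parent_id=7, d 1).
Iteration 2: join on id=7 -> Horror (id 7, parent_id=3, d 2).
Iteration 3: join on id=3 -> Drama (id 3, parent_id=1, d 3).
Iteration 4: join on id=1 -> Card (id 1, parent_id=NULL, d 4).
Iteration 5: parent_id is NULL; no match; recursion stops.
Total rows emitted: 5.

5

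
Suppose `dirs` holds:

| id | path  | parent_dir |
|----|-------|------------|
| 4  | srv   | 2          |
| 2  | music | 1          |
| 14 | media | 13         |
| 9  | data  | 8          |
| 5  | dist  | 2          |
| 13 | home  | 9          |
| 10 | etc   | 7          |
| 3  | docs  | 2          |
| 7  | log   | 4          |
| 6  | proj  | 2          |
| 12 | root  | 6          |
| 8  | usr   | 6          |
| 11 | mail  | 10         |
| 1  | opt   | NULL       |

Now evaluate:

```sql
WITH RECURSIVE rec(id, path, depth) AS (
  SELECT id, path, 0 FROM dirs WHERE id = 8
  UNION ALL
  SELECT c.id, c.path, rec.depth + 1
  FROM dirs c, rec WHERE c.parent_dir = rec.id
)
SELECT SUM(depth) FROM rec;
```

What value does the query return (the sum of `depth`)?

Base: id=8 (usr) at depth 0.
Iteration 1: rows with parent_dir in {8} -> data (id 9, depth 1).
Iteration 2: rows with parent_dir in {9} -> home (id 13, depth 2).
Iteration 3: rows with parent_dir in {13} -> media (id 14, depth 3).
Iteration 4: no rows with parent_dir in {14}; recursion stops.
SUM(depth) = 0 + 1 + 2 + 3 = 6.

6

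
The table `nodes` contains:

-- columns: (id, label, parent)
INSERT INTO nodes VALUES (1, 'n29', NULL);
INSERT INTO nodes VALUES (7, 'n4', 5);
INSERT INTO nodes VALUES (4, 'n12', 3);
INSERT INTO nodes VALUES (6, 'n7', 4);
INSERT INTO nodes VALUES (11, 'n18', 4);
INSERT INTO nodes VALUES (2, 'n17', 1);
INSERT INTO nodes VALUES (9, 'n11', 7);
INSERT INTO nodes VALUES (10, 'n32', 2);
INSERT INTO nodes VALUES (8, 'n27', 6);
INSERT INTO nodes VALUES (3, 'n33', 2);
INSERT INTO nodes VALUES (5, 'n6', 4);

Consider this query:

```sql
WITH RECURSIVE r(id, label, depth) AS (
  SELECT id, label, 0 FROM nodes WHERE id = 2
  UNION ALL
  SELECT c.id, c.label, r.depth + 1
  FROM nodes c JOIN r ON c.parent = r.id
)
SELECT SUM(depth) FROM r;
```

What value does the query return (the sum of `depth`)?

Base: id=2 (n17) at depth 0.
Iteration 1: rows with parent in {2} -> n33 (id 3, depth 1), n32 (id 10, depth 1).
Iteration 2: rows with parent in {3,10} -> n12 (id 4, depth 2).
Iteration 3: rows with parent in {4} -> n6 (id 5, depth 3), n7 (id 6, depth 3), n18 (id 11, depth 3).
Iteration 4: rows with parent in {5,6,11} -> n4 (id 7, depth 4), n27 (id 8, depth 4).
Iteration 5: rows with parent in {7,8} -> n11 (id 9, depth 5).
Iteration 6: no rows with parent in {9}; recursion stops.
SUM(depth) = 0 + 1 + 1 + 2 + 3 + 3 + 3 + 4 + 4 + 5 = 26.

26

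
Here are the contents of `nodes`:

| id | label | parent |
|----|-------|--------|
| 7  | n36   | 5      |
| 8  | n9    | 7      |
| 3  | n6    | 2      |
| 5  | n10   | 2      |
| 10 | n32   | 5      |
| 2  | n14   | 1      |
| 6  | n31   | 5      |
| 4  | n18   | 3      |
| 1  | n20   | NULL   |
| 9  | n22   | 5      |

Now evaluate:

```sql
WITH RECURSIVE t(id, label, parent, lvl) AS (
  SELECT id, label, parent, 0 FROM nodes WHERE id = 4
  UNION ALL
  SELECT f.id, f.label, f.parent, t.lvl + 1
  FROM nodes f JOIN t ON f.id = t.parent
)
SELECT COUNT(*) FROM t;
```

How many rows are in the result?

4

Base: id=4 (n18), parent=3, lvl 0.
Iteration 1: join on id=3 -> n6 (id 3, parent=2, lvl 1).
Iteration 2: join on id=2 -> n14 (id 2, parent=1, lvl 2).
Iteration 3: join on id=1 -> n20 (id 1, parent=NULL, lvl 3).
Iteration 4: parent is NULL; no match; recursion stops.
Total rows emitted: 4.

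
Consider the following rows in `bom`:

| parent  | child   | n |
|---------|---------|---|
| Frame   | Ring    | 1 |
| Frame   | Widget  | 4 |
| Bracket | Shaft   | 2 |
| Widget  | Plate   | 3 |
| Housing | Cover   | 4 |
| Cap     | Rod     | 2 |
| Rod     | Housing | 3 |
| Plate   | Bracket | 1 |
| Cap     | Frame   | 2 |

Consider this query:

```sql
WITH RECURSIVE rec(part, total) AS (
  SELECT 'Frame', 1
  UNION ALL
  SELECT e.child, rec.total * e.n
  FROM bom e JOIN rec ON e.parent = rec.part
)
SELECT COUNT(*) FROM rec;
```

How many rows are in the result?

Base: (Frame, total=1).
Iteration 1: components of {Frame} -> Ring = 1*1 = 1, Widget = 1*4 = 4.
Iteration 2: components of {Ring,Widget} -> Plate = 4*3 = 12.
Iteration 3: components of {Plate} -> Bracket = 12*1 = 12.
Iteration 4: components of {Bracket} -> Shaft = 12*2 = 24.
Iteration 5: no further components; recursion stops.
Total rows emitted: 6.

6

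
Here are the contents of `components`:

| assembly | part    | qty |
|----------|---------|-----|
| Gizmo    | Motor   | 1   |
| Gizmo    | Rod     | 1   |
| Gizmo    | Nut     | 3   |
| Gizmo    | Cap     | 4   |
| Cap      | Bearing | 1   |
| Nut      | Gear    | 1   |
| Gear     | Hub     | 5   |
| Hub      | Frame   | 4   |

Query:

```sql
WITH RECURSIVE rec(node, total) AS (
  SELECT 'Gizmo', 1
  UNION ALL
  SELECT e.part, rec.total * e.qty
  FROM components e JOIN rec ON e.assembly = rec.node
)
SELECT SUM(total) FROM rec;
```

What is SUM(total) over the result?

92

Base: (Gizmo, total=1).
Iteration 1: components of {Gizmo} -> Cap = 1*4 = 4, Motor = 1*1 = 1, Nut = 1*3 = 3, Rod = 1*1 = 1.
Iteration 2: components of {Cap,Motor,Nut,Rod} -> Bearing = 4*1 = 4, Gear = 3*1 = 3.
Iteration 3: components of {Bearing,Gear} -> Hub = 3*5 = 15.
Iteration 4: components of {Hub} -> Frame = 15*4 = 60.
Iteration 5: no further components; recursion stops.
SUM(total) = 1 + 1 + 1 + 3 + 4 + 3 + 4 + 15 + 60 = 92.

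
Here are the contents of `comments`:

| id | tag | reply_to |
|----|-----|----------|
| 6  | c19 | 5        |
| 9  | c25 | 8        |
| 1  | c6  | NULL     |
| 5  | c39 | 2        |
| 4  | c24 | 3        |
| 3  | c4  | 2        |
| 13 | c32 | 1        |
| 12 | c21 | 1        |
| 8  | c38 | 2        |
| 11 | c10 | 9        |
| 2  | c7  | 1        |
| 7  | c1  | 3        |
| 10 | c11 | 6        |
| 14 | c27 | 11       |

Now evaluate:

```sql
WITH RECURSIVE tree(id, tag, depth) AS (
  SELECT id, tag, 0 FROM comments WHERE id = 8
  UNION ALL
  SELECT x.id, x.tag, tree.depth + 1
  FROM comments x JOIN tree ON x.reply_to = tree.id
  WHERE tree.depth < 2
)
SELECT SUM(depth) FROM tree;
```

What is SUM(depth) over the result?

3

Base: id=8 (c38) at depth 0.
Iteration 1: rows with reply_to in {8} -> c25 (id 9, depth 1).
Iteration 2: rows with reply_to in {9} -> c10 (id 11, depth 2).
Iteration 3: depth < 2 fails for all current rows; recursion stops.
SUM(depth) = 0 + 1 + 2 = 3.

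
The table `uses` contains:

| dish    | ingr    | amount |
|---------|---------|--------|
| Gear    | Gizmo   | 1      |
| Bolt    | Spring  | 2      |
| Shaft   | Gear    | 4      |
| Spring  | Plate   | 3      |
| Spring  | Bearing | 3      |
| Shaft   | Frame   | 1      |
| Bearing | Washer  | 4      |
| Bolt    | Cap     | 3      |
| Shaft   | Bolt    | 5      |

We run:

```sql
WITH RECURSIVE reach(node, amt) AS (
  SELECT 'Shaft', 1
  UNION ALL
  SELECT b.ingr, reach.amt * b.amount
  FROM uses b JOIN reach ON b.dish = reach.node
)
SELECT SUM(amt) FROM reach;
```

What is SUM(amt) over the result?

220

Base: (Shaft, amt=1).
Iteration 1: components of {Shaft} -> Bolt = 1*5 = 5, Frame = 1*1 = 1, Gear = 1*4 = 4.
Iteration 2: components of {Bolt,Frame,Gear} -> Cap = 5*3 = 15, Gizmo = 4*1 = 4, Spring = 5*2 = 10.
Iteration 3: components of {Cap,Gizmo,Spring} -> Bearing = 10*3 = 30, Plate = 10*3 = 30.
Iteration 4: components of {Bearing,Plate} -> Washer = 30*4 = 120.
Iteration 5: no further components; recursion stops.
SUM(amt) = 1 + 1 + 5 + 4 + 15 + 10 + 4 + 30 + 30 + 120 = 220.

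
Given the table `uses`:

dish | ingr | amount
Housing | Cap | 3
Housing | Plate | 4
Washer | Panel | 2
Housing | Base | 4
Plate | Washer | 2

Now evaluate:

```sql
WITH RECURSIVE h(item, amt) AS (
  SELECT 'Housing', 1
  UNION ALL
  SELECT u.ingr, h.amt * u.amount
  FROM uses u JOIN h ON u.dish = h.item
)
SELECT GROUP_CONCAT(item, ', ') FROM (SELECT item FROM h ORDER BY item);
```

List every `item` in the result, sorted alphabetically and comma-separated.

Base, Cap, Housing, Panel, Plate, Washer

Base: (Housing, amt=1).
Iteration 1: components of {Housing} -> Base = 1*4 = 4, Cap = 1*3 = 3, Plate = 1*4 = 4.
Iteration 2: components of {Base,Cap,Plate} -> Washer = 4*2 = 8.
Iteration 3: components of {Washer} -> Panel = 8*2 = 16.
Iteration 4: no further components; recursion stops.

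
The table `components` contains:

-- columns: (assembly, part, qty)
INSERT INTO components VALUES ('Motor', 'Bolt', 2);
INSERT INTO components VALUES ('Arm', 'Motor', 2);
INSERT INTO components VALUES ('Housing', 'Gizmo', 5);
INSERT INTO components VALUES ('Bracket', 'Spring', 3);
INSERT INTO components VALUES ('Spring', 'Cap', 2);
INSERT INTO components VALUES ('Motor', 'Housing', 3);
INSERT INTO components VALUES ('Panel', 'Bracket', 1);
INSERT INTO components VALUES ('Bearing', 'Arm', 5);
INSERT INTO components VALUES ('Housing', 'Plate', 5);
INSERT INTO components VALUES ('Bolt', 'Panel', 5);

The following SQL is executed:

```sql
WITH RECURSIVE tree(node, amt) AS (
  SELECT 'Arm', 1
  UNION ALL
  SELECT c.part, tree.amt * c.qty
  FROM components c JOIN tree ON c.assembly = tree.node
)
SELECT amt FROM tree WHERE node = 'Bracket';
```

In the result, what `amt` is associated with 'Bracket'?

20

Base: (Arm, amt=1).
Iteration 1: components of {Arm} -> Motor = 1*2 = 2.
Iteration 2: components of {Motor} -> Bolt = 2*2 = 4, Housing = 2*3 = 6.
Iteration 3: components of {Bolt,Housing} -> Gizmo = 6*5 = 30, Panel = 4*5 = 20, Plate = 6*5 = 30.
Iteration 4: components of {Gizmo,Panel,Plate} -> Bracket = 20*1 = 20.
Iteration 5: components of {Bracket} -> Spring = 20*3 = 60.
Iteration 6: components of {Spring} -> Cap = 60*2 = 120.
Iteration 7: no further components; recursion stops.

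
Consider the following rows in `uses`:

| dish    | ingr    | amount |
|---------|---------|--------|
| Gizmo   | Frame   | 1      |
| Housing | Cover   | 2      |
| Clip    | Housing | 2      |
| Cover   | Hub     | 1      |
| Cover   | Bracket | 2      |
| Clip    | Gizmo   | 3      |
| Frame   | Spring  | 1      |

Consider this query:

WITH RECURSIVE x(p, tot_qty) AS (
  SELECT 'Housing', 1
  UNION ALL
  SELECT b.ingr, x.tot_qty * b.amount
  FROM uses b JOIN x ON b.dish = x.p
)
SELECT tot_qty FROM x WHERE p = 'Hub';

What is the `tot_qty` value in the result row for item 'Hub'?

Base: (Housing, tot_qty=1).
Iteration 1: components of {Housing} -> Cover = 1*2 = 2.
Iteration 2: components of {Cover} -> Bracket = 2*2 = 4, Hub = 2*1 = 2.
Iteration 3: no further components; recursion stops.

2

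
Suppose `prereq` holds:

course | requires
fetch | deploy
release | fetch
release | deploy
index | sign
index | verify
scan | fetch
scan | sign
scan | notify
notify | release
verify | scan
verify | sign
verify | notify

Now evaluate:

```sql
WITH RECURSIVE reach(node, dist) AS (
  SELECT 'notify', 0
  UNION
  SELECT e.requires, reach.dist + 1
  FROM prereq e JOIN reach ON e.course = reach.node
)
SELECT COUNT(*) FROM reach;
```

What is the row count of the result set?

Base: (notify, dist=0).
Iteration 1: edges from {notify} -> (release, dist=1).
Iteration 2: edges from {release} -> (deploy, dist=2), (fetch, dist=2).
Iteration 3: edges from {deploy,fetch} -> (deploy, dist=3).
Iteration 4: no outgoing edges from {deploy}; recursion stops.
Total rows emitted: 5.

5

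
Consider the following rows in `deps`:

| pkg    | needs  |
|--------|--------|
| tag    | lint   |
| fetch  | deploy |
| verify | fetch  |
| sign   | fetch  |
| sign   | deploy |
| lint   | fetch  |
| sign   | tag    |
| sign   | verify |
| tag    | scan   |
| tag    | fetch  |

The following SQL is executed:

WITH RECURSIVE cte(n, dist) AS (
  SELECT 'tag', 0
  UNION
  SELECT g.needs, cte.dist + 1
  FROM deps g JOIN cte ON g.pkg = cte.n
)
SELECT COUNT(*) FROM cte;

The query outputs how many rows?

7

Base: (tag, dist=0).
Iteration 1: edges from {tag} -> (fetch, dist=1), (lint, dist=1), (scan, dist=1).
Iteration 2: edges from {fetch,lint,scan} -> (deploy, dist=2), (fetch, dist=2).
Iteration 3: edges from {deploy,fetch} -> (deploy, dist=3).
Iteration 4: no outgoing edges from {deploy}; recursion stops.
Total rows emitted: 7.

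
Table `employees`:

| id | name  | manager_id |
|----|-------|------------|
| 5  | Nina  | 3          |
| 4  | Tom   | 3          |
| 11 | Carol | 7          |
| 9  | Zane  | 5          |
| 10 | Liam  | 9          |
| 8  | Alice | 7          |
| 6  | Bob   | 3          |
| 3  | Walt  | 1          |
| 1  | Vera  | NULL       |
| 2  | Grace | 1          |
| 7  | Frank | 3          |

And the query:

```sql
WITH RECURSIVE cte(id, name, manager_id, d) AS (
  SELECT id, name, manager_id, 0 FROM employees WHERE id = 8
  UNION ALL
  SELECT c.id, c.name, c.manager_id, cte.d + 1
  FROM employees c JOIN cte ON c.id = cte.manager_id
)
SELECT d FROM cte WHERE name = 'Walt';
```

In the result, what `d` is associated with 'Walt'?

2

Base: id=8 (Alice), manager_id=7, d 0.
Iteration 1: join on id=7 -> Frank (id 7, manager_id=3, d 1).
Iteration 2: join on id=3 -> Walt (id 3, manager_id=1, d 2).
Iteration 3: join on id=1 -> Vera (id 1, manager_id=NULL, d 3).
Iteration 4: manager_id is NULL; no match; recursion stops.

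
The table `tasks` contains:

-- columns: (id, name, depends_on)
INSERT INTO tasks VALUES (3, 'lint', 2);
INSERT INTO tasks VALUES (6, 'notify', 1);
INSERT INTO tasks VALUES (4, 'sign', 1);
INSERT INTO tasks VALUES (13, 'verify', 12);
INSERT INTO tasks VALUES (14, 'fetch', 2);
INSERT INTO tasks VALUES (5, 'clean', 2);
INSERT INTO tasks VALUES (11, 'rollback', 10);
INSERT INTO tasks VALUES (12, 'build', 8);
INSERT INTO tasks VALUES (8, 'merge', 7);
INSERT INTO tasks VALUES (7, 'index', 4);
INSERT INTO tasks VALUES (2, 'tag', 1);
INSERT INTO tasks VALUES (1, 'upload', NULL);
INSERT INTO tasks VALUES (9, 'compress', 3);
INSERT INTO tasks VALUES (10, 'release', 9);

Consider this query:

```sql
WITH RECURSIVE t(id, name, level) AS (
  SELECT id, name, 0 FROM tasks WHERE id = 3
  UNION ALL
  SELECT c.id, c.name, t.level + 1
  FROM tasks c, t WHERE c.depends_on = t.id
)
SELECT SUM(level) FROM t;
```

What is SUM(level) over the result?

6

Base: id=3 (lint) at level 0.
Iteration 1: rows with depends_on in {3} -> compress (id 9, level 1).
Iteration 2: rows with depends_on in {9} -> release (id 10, level 2).
Iteration 3: rows with depends_on in {10} -> rollback (id 11, level 3).
Iteration 4: no rows with depends_on in {11}; recursion stops.
SUM(level) = 0 + 1 + 2 + 3 = 6.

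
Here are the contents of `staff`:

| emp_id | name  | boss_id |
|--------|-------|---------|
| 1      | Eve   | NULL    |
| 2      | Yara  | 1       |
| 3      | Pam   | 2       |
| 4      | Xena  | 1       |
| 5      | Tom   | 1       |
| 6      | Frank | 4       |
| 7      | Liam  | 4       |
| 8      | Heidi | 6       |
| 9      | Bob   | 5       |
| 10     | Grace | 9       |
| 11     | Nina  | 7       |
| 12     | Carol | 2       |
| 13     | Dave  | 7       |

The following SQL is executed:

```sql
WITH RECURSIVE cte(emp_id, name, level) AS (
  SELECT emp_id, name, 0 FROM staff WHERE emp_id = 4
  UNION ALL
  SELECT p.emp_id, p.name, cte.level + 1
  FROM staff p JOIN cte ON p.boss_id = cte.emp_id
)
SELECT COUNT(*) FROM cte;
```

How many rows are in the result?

6

Base: emp_id=4 (Xena) at level 0.
Iteration 1: rows with boss_id in {4} -> Frank (id 6, level 1), Liam (id 7, level 1).
Iteration 2: rows with boss_id in {6,7} -> Heidi (id 8, level 2), Nina (id 11, level 2), Dave (id 13, level 2).
Iteration 3: no rows with boss_id in {8,11,13}; recursion stops.
Total rows emitted: 6.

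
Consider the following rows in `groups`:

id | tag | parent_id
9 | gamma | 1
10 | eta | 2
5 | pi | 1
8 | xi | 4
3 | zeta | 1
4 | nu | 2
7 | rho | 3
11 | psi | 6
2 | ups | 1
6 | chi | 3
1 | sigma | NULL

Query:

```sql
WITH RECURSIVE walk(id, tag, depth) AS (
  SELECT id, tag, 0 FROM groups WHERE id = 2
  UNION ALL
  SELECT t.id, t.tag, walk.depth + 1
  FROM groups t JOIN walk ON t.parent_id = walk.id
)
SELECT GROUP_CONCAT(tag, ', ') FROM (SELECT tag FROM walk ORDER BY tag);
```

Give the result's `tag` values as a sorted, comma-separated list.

eta, nu, ups, xi

Base: id=2 (ups) at depth 0.
Iteration 1: rows with parent_id in {2} -> nu (id 4, depth 1), eta (id 10, depth 1).
Iteration 2: rows with parent_id in {4,10} -> xi (id 8, depth 2).
Iteration 3: no rows with parent_id in {8}; recursion stops.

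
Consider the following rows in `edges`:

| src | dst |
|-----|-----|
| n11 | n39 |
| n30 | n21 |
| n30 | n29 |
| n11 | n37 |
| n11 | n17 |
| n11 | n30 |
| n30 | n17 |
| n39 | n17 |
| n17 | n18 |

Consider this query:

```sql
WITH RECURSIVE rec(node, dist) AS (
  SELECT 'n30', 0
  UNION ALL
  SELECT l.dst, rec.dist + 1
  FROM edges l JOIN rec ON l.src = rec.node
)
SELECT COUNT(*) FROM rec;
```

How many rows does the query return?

5

Base: (n30, dist=0).
Iteration 1: edges from {n30} -> (n17, dist=1), (n21, dist=1), (n29, dist=1).
Iteration 2: edges from {n17,n21,n29} -> (n18, dist=2).
Iteration 3: no outgoing edges from {n18}; recursion stops.
Total rows emitted: 5.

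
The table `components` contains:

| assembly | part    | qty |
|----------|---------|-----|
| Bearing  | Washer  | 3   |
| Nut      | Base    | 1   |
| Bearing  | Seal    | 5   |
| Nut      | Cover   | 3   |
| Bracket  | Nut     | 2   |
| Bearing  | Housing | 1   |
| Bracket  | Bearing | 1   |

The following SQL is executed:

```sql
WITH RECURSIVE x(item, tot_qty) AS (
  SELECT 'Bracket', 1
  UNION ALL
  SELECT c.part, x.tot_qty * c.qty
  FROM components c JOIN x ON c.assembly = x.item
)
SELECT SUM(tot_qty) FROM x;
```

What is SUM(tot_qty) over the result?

Base: (Bracket, tot_qty=1).
Iteration 1: components of {Bracket} -> Bearing = 1*1 = 1, Nut = 1*2 = 2.
Iteration 2: components of {Bearing,Nut} -> Base = 2*1 = 2, Cover = 2*3 = 6, Housing = 1*1 = 1, Seal = 1*5 = 5, Washer = 1*3 = 3.
Iteration 3: no further components; recursion stops.
SUM(tot_qty) = 1 + 1 + 2 + 1 + 5 + 3 + 2 + 6 = 21.

21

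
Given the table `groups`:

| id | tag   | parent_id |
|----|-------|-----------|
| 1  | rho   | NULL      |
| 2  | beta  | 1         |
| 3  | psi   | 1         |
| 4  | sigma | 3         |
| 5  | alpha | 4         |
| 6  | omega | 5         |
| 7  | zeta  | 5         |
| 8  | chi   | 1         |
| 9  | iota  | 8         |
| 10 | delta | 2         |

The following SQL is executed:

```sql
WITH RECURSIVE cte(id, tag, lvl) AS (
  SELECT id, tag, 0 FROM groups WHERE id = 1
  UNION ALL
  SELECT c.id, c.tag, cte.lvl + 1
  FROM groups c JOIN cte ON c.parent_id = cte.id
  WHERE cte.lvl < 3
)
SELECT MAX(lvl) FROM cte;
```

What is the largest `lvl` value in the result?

Base: id=1 (rho) at lvl 0.
Iteration 1: rows with parent_id in {1} -> beta (id 2, lvl 1), psi (id 3, lvl 1), chi (id 8, lvl 1).
Iteration 2: rows with parent_id in {2,3,8} -> sigma (id 4, lvl 2), iota (id 9, lvl 2), delta (id 10, lvl 2).
Iteration 3: rows with parent_id in {4,9,10} -> alpha (id 5, lvl 3).
Iteration 4: lvl < 3 fails for all current rows; recursion stops.
lvl values: 0, 1, 1, 1, 2, 2, 2, 3; the maximum is 3.

3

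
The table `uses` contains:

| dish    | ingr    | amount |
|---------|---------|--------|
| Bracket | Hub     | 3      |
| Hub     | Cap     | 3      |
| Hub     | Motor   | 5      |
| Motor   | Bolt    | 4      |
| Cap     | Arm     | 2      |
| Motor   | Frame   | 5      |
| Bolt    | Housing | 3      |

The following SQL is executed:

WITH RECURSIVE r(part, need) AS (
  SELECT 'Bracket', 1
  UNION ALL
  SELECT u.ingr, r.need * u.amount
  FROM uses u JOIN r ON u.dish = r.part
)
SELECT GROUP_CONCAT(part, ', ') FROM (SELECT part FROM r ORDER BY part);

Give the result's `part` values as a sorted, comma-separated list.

Base: (Bracket, need=1).
Iteration 1: components of {Bracket} -> Hub = 1*3 = 3.
Iteration 2: components of {Hub} -> Cap = 3*3 = 9, Motor = 3*5 = 15.
Iteration 3: components of {Cap,Motor} -> Arm = 9*2 = 18, Bolt = 15*4 = 60, Frame = 15*5 = 75.
Iteration 4: components of {Arm,Bolt,Frame} -> Housing = 60*3 = 180.
Iteration 5: no further components; recursion stops.

Arm, Bolt, Bracket, Cap, Frame, Housing, Hub, Motor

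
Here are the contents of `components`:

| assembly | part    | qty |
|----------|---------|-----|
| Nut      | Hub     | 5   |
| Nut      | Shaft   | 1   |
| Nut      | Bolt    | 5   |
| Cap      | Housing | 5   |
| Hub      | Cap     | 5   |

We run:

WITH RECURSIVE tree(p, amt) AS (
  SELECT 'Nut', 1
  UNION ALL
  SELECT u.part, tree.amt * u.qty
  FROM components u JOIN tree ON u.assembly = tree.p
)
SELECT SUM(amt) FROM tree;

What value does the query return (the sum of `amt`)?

Base: (Nut, amt=1).
Iteration 1: components of {Nut} -> Bolt = 1*5 = 5, Hub = 1*5 = 5, Shaft = 1*1 = 1.
Iteration 2: components of {Bolt,Hub,Shaft} -> Cap = 5*5 = 25.
Iteration 3: components of {Cap} -> Housing = 25*5 = 125.
Iteration 4: no further components; recursion stops.
SUM(amt) = 1 + 5 + 1 + 5 + 25 + 125 = 162.

162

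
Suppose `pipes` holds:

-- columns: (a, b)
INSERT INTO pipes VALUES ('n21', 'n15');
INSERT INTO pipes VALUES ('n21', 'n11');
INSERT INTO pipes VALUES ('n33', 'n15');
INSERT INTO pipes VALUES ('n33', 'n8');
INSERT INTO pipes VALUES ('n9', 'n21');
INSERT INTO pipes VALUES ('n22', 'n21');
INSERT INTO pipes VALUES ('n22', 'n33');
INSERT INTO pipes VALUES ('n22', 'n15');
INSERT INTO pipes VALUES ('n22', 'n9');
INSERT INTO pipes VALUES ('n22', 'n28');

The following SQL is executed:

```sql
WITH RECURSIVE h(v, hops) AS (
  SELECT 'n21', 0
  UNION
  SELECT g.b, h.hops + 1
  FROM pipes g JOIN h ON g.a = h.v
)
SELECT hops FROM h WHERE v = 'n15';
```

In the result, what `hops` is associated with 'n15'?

1

Base: (n21, hops=0).
Iteration 1: edges from {n21} -> (n11, hops=1), (n15, hops=1).
Iteration 2: no outgoing edges from {n11,n15}; recursion stops.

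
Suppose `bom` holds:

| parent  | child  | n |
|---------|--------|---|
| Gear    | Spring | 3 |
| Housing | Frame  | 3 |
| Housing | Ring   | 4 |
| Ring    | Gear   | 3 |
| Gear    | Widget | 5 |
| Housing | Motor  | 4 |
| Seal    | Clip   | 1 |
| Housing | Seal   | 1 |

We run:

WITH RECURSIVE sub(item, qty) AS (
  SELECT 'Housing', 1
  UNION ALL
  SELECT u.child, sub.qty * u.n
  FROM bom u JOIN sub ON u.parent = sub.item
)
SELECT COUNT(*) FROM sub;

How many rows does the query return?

Base: (Housing, qty=1).
Iteration 1: components of {Housing} -> Frame = 1*3 = 3, Motor = 1*4 = 4, Ring = 1*4 = 4, Seal = 1*1 = 1.
Iteration 2: components of {Frame,Motor,Ring,Seal} -> Clip = 1*1 = 1, Gear = 4*3 = 12.
Iteration 3: components of {Clip,Gear} -> Spring = 12*3 = 36, Widget = 12*5 = 60.
Iteration 4: no further components; recursion stops.
Total rows emitted: 9.

9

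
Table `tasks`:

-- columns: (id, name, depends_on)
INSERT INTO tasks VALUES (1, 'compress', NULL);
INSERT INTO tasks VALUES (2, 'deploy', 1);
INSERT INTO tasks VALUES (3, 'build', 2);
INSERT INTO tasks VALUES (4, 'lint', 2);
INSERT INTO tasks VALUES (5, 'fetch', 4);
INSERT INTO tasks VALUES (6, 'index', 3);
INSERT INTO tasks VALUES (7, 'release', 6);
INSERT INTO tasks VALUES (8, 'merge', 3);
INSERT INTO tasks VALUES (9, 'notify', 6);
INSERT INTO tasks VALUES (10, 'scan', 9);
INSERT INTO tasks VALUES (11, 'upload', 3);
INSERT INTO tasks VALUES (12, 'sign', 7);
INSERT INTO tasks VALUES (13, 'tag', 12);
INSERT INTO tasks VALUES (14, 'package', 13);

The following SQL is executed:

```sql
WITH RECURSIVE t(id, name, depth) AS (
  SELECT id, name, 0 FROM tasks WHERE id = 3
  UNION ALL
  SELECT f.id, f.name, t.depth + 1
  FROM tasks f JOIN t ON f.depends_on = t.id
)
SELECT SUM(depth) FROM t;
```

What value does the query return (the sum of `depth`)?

Base: id=3 (build) at depth 0.
Iteration 1: rows with depends_on in {3} -> index (id 6, depth 1), merge (id 8, depth 1), upload (id 11, depth 1).
Iteration 2: rows with depends_on in {6,8,11} -> release (id 7, depth 2), notify (id 9, depth 2).
Iteration 3: rows with depends_on in {7,9} -> scan (id 10, depth 3), sign (id 12, depth 3).
Iteration 4: rows with depends_on in {10,12} -> tag (id 13, depth 4).
Iteration 5: rows with depends_on in {13} -> package (id 14, depth 5).
Iteration 6: no rows with depends_on in {14}; recursion stops.
SUM(depth) = 0 + 1 + 1 + 1 + 2 + 2 + 3 + 3 + 4 + 5 = 22.

22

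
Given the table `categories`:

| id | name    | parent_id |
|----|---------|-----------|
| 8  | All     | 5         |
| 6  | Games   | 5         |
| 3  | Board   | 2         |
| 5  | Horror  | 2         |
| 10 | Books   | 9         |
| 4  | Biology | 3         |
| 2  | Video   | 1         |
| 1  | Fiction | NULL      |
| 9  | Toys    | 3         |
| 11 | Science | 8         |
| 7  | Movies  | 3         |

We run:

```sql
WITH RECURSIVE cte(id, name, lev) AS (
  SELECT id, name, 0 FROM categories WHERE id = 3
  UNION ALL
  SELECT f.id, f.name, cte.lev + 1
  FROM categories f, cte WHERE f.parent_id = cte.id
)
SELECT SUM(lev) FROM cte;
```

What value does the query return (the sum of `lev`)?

Base: id=3 (Board) at lev 0.
Iteration 1: rows with parent_id in {3} -> Biology (id 4, lev 1), Movies (id 7, lev 1), Toys (id 9, lev 1).
Iteration 2: rows with parent_id in {4,7,9} -> Books (id 10, lev 2).
Iteration 3: no rows with parent_id in {10}; recursion stops.
SUM(lev) = 0 + 1 + 1 + 1 + 2 = 5.

5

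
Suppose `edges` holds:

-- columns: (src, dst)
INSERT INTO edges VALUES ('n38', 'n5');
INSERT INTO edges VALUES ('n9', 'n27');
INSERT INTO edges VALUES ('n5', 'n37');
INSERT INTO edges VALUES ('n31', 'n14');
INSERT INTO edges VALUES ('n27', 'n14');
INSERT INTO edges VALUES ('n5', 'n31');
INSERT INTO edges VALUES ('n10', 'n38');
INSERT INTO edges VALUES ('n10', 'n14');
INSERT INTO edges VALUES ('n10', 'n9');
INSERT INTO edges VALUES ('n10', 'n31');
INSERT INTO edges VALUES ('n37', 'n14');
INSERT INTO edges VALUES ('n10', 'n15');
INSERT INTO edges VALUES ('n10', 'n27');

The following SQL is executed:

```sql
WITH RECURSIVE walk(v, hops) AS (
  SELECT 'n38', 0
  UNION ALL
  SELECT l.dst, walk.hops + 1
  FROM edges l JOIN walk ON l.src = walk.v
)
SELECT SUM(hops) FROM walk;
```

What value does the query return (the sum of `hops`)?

Base: (n38, hops=0).
Iteration 1: edges from {n38} -> (n5, hops=1).
Iteration 2: edges from {n5} -> (n31, hops=2), (n37, hops=2).
Iteration 3: edges from {n31,n37} -> (n14, hops=3) x2. [UNION ALL keeps all 2 new rows, including repeats]
Iteration 4: no outgoing edges from {n14}; recursion stops.
SUM(hops) = 0 + 1 + 2 + 2 + 3 + 3 = 11.

11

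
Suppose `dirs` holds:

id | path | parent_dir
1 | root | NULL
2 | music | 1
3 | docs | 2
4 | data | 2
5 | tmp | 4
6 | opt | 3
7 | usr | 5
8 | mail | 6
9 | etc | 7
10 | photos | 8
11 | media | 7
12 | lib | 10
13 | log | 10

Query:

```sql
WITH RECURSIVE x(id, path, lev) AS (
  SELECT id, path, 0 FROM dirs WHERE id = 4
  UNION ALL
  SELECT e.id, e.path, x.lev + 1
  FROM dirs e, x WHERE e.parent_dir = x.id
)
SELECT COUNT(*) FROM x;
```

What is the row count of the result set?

Base: id=4 (data) at lev 0.
Iteration 1: rows with parent_dir in {4} -> tmp (id 5, lev 1).
Iteration 2: rows with parent_dir in {5} -> usr (id 7, lev 2).
Iteration 3: rows with parent_dir in {7} -> etc (id 9, lev 3), media (id 11, lev 3).
Iteration 4: no rows with parent_dir in {9,11}; recursion stops.
Total rows emitted: 5.

5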